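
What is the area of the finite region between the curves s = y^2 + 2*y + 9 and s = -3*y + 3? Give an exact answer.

Both boundary curves give s as a function of y, so integrate with respect to y. Setting them equal: y^2 + 5*y + 6 = 0, i.e. (y + 2)*(y + 3) = 0, so they meet at y = -3, -2.
For y in [-3, -2], s = y^2 + 2*y + 9 is on the left; area = ∫[-3,-2] (-(y^2 + 5*y + 6)) dy = 1/6.

1/6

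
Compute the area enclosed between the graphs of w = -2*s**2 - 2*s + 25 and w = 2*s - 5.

Set the curves equal: -2*s**2 - 2*s + 25 = 2*s - 5, so -2*s**2 - 4*s + 30 = 0, which factors as -2*(s - 3)*(s + 5) = 0. The curves meet at s = -5, 3.
On [-5, 3], w = -2*s**2 - 2*s + 25 is on top; that piece has area ∫[-5,3] (-2*s**2 - 4*s + 30) ds = 512/3.

512/3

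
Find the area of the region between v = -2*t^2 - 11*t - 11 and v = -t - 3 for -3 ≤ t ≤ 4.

The difference (-2*t^2 - 11*t - 11) - (-t - 3) = -2*t^2 - 10*t - 8 changes sign at t = -1 inside [-3, 4], so split the integral there.
∫[-3,-1] (-2*t^2 - 10*t - 8) dt = 20/3.
∫[-1,4] (-2*t^2 - 10*t - 8) dt = -475/3; the area of that piece is 475/3.
Total area = 20/3 + 475/3 = 165.

165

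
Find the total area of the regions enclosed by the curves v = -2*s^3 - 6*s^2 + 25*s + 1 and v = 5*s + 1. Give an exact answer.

Set the curves equal: -2*s^3 - 6*s^2 + 25*s + 1 = 5*s + 1, so -2*s^3 - 6*s^2 + 20*s = 0, which factors as -2*s*(s - 2)*(s + 5) = 0. The curves meet at s = -5, 0, 2.
On [-5, 0], v = 5*s + 1 is on top; that piece has area ∫[-5,0] (-(-2*s^3 - 6*s^2 + 20*s)) ds = 375/2.
On [0, 2], v = -2*s^3 - 6*s^2 + 25*s + 1 is on top; that piece has area ∫[0,2] (-2*s^3 - 6*s^2 + 20*s) ds = 16.
Total enclosed area = 375/2 + 16 = 407/2.

407/2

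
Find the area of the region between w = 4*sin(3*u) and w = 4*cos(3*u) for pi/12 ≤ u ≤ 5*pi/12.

On [pi/12, 5*pi/12], (4*sin(3*u)) - (4*cos(3*u)) = 4*sin(3*u) - 4*cos(3*u) is ≥ 0 throughout, so the area is a single integral of |4*sin(3*u) - 4*cos(3*u)|.
∫[pi/12,5*pi/12] (4*sin(3*u) - 4*cos(3*u)) du = 8*sqrt(2)/3.

8*sqrt(2)/3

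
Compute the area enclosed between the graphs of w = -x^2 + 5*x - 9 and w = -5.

9/2

Set the curves equal: -x^2 + 5*x - 9 = -5, so -x^2 + 5*x - 4 = 0, which factors as -(x - 4)*(x - 1) = 0. The curves meet at x = 1, 4.
On [1, 4], w = -x^2 + 5*x - 9 is on top; that piece has area ∫[1,4] (-x^2 + 5*x - 4) dx = 9/2.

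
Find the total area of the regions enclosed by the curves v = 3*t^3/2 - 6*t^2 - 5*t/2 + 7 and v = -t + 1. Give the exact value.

253/8

Set the curves equal: 3*t^3/2 - 6*t^2 - 5*t/2 + 7 = -t + 1, so 3*t^3/2 - 6*t^2 - 3*t/2 + 6 = 0, which factors as 3*(t - 4)*(t - 1)*(t + 1)/2 = 0. The curves meet at t = -1, 1, 4.
On [-1, 1], v = 3*t^3/2 - 6*t^2 - 5*t/2 + 7 is on top; that piece has area ∫[-1,1] (3*t^3/2 - 6*t^2 - 3*t/2 + 6) dt = 8.
On [1, 4], v = -t + 1 is on top; that piece has area ∫[1,4] (-(3*t^3/2 - 6*t^2 - 3*t/2 + 6)) dt = 189/8.
Total enclosed area = 8 + 189/8 = 253/8.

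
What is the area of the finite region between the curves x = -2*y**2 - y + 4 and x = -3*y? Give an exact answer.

9

Both boundary curves give x as a function of y, so integrate with respect to y. Setting them equal: -2*y**2 + 2*y + 4 = 0, i.e. -2*(y - 2)*(y + 1) = 0, so they meet at y = -1, 2.
For y in [-1, 2], x = -2*y**2 - y + 4 is on the right; area = ∫[-1,2] (-2*y**2 + 2*y + 4) dy = 9.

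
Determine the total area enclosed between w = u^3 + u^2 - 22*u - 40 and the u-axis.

3901/12

The curve meets the u-axis where u^3 + u^2 - 22*u - 40 = 0, i.e. (u - 5)*(u + 2)*(u + 4) = 0, at u = -4, -2, 5.
On [-4, -2] the curve lies above the axis; ∫[-4,-2] (u^3 + u^2 - 22*u - 40) du = 32/3, giving area 32/3.
On [-2, 5] the curve lies below the axis; ∫[-2,5] (u^3 + u^2 - 22*u - 40) du = -3773/12, giving area 3773/12.
Total area = 32/3 + 3773/12 = 3901/12.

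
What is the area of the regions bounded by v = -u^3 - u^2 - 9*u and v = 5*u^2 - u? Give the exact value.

Set the curves equal: -u^3 - u^2 - 9*u = 5*u^2 - u, so -u^3 - 6*u^2 - 8*u = 0, which factors as -u*(u + 2)*(u + 4) = 0. The curves meet at u = -4, -2, 0.
On [-4, -2], v = 5*u^2 - u is on top; that piece has area ∫[-4,-2] (-(-u^3 - 6*u^2 - 8*u)) du = 4.
On [-2, 0], v = -u^3 - u^2 - 9*u is on top; that piece has area ∫[-2,0] (-u^3 - 6*u^2 - 8*u) du = 4.
Total enclosed area = 4 + 4 = 8.

8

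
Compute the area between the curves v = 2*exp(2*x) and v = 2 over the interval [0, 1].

On [0, 1], (2*exp(2*x)) - (2) = 2*exp(2*x) - 2 is ≥ 0 throughout, so the area is a single integral of |2*exp(2*x) - 2|.
∫[0,1] (2*exp(2*x) - 2) dx = -3 + exp(2).

-3 + exp(2)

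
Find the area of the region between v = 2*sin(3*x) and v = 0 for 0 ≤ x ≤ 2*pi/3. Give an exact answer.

8/3

The difference (2*sin(3*x)) - (0) = 2*sin(3*x) changes sign at x = pi/3 inside [0, 2*pi/3], so split the integral there.
∫[0,pi/3] (2*sin(3*x)) dx = 4/3.
∫[pi/3,2*pi/3] (2*sin(3*x)) dx = -4/3; the area of that piece is 4/3.
Total area = 4/3 + 4/3 = 8/3.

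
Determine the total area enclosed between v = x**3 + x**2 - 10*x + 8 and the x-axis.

443/6

The curve meets the x-axis where x**3 + x**2 - 10*x + 8 = 0, i.e. (x - 2)*(x - 1)*(x + 4) = 0, at x = -4, 1, 2.
On [-4, 1] the curve lies above the axis; ∫[-4,1] (x**3 + x**2 - 10*x + 8) dx = 875/12, giving area 875/12.
On [1, 2] the curve lies below the axis; ∫[1,2] (x**3 + x**2 - 10*x + 8) dx = -11/12, giving area 11/12.
Total area = 875/12 + 11/12 = 443/6.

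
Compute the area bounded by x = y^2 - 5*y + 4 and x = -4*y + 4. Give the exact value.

1/6

Both boundary curves give x as a function of y, so integrate with respect to y. Setting them equal: y^2 - y = 0, i.e. y*(y - 1) = 0, so they meet at y = 0, 1.
For y in [0, 1], x = y^2 - 5*y + 4 is on the left; area = ∫[0,1] (-(y^2 - y)) dy = 1/6.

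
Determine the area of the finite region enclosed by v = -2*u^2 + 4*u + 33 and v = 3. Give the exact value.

512/3

Set the curves equal: -2*u^2 + 4*u + 33 = 3, so -2*u^2 + 4*u + 30 = 0, which factors as -2*(u - 5)*(u + 3) = 0. The curves meet at u = -3, 5.
On [-3, 5], v = -2*u^2 + 4*u + 33 is on top; that piece has area ∫[-3,5] (-2*u^2 + 4*u + 30) du = 512/3.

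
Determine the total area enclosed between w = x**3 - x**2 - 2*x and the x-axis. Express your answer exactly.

37/12

The curve meets the x-axis where x**3 - x**2 - 2*x = 0, i.e. x*(x - 2)*(x + 1) = 0, at x = -1, 0, 2.
On [-1, 0] the curve lies above the axis; ∫[-1,0] (x**3 - x**2 - 2*x) dx = 5/12, giving area 5/12.
On [0, 2] the curve lies below the axis; ∫[0,2] (x**3 - x**2 - 2*x) dx = -8/3, giving area 8/3.
Total area = 5/12 + 8/3 = 37/12.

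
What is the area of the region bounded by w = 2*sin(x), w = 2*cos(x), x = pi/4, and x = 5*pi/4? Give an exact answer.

On [pi/4, 5*pi/4], (2*sin(x)) - (2*cos(x)) = 2*sin(x) - 2*cos(x) is ≥ 0 throughout, so the area is a single integral of |2*sin(x) - 2*cos(x)|.
∫[pi/4,5*pi/4] (2*sin(x) - 2*cos(x)) dx = 4*sqrt(2).

4*sqrt(2)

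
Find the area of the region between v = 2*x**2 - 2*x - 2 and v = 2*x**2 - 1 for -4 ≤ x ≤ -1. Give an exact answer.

On [-4, -1], (2*x**2 - 2*x - 2) - (2*x**2 - 1) = -2*x - 1 is ≥ 0 throughout, so the area is a single integral of |-2*x - 1|.
∫[-4,-1] (-2*x - 1) dx = 12.

12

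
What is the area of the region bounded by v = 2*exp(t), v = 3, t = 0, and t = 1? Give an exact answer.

-7 - 6*log(2) + 2*exp(1) + 6*log(3)

The difference (2*exp(t)) - (3) = 2*exp(t) - 3 changes sign at t = log(3/2) inside [0, 1], so split the integral there.
∫[0,log(3/2)] (2*exp(t) - 3) dt = log(8/27) + 1; the area of that piece is -1 + log(27/8).
∫[log(3/2),1] (2*exp(t) - 3) dt = -6 - 3*log(2) + 3*log(3) + 2*exp(1).
Total area = (-1 + log(27/8)) + (-6 - 3*log(2) + 3*log(3) + 2*exp(1)) = -7 - 6*log(2) + 2*exp(1) + 6*log(3).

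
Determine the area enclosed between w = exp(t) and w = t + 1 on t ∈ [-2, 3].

On [-2, 3], (exp(t)) - (t + 1) = -t + exp(t) - 1 is ≥ 0 throughout, so the area is a single integral of |-t + exp(t) - 1|.
∫[-2,3] (-t + exp(t) - 1) dt = -15/2 - exp(-2) + exp(3).

-15/2 - exp(-2) + exp(3)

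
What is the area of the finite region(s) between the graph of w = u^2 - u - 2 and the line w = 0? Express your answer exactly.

9/2

The curve meets the u-axis where u^2 - u - 2 = 0, i.e. (u - 2)*(u + 1) = 0, at u = -1, 2.
On [-1, 2] the curve lies below the axis; ∫[-1,2] (u^2 - u - 2) du = -9/2, giving area 9/2.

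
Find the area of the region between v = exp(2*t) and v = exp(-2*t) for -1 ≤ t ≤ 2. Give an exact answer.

The difference (exp(2*t)) - (exp(-2*t)) = exp(2*t) - exp(-2*t) changes sign at t = 0 inside [-1, 2], so split the integral there.
∫[-1,0] (exp(2*t) - exp(-2*t)) dt = -exp(2)/2 - exp(-2)/2 + 1; the area of that piece is -1 + exp(-2)/2 + exp(2)/2.
∫[0,2] (exp(2*t) - exp(-2*t)) dt = -1 + exp(-4)/2 + exp(4)/2.
Total area = (-1 + exp(-2)/2 + exp(2)/2) + (-1 + exp(-4)/2 + exp(4)/2) = -2 + exp(-4)/2 + exp(-2)/2 + exp(2)/2 + exp(4)/2.

-2 + exp(-4)/2 + exp(-2)/2 + exp(2)/2 + exp(4)/2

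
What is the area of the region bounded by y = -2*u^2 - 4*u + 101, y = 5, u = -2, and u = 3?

On [-2, 3], (-2*u^2 - 4*u + 101) - (5) = -2*u^2 - 4*u + 96 is ≥ 0 throughout, so the area is a single integral of |-2*u^2 - 4*u + 96|.
∫[-2,3] (-2*u^2 - 4*u + 96) du = 1340/3.

1340/3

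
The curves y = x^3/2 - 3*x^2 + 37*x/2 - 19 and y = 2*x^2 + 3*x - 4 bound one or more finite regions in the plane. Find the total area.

37/24

Set the curves equal: x^3/2 - 3*x^2 + 37*x/2 - 19 = 2*x^2 + 3*x - 4, so x^3/2 - 5*x^2 + 31*x/2 - 15 = 0, which factors as (x - 5)*(x - 3)*(x - 2)/2 = 0. The curves meet at x = 2, 3, 5.
On [2, 3], y = x^3/2 - 3*x^2 + 37*x/2 - 19 is on top; that piece has area ∫[2,3] (x^3/2 - 5*x^2 + 31*x/2 - 15) dx = 5/24.
On [3, 5], y = 2*x^2 + 3*x - 4 is on top; that piece has area ∫[3,5] (-(x^3/2 - 5*x^2 + 31*x/2 - 15)) dx = 4/3.
Total enclosed area = 5/24 + 4/3 = 37/24.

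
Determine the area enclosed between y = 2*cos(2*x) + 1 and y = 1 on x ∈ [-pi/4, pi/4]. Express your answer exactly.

2

On [-pi/4, pi/4], (2*cos(2*x) + 1) - (1) = 2*cos(2*x) is ≥ 0 throughout, so the area is a single integral of |2*cos(2*x)|.
∫[-pi/4,pi/4] (2*cos(2*x)) dx = 2.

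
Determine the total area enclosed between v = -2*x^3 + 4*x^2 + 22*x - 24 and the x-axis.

The curve meets the x-axis where -2*x^3 + 4*x^2 + 22*x - 24 = 0, i.e. -2*(x - 4)*(x - 1)*(x + 3) = 0, at x = -3, 1, 4.
On [-3, 1] the curve lies below the axis; ∫[-3,1] (-2*x^3 + 4*x^2 + 22*x - 24) dx = -320/3, giving area 320/3.
On [1, 4] the curve lies above the axis; ∫[1,4] (-2*x^3 + 4*x^2 + 22*x - 24) dx = 99/2, giving area 99/2.
Total area = 320/3 + 99/2 = 937/6.

937/6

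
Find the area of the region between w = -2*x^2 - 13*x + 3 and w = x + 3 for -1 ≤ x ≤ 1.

The difference (-2*x^2 - 13*x + 3) - (x + 3) = -2*x^2 - 14*x changes sign at x = 0 inside [-1, 1], so split the integral there.
∫[-1,0] (-2*x^2 - 14*x) dx = 19/3.
∫[0,1] (-2*x^2 - 14*x) dx = -23/3; the area of that piece is 23/3.
Total area = 19/3 + 23/3 = 14.

14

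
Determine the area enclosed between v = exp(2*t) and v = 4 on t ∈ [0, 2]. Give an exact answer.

-23/2 + 8*log(2) + exp(4)/2

The difference (exp(2*t)) - (4) = exp(2*t) - 4 changes sign at t = log(2) inside [0, 2], so split the integral there.
∫[0,log(2)] (exp(2*t) - 4) dt = 3/2 - log(16); the area of that piece is -3/2 + log(16).
∫[log(2),2] (exp(2*t) - 4) dt = -10 + 4*log(2) + exp(4)/2.
Total area = (-3/2 + log(16)) + (-10 + 4*log(2) + exp(4)/2) = -23/2 + 8*log(2) + exp(4)/2.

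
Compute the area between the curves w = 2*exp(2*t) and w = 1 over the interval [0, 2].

-3 + exp(4)

On [0, 2], (2*exp(2*t)) - (1) = 2*exp(2*t) - 1 is ≥ 0 throughout, so the area is a single integral of |2*exp(2*t) - 1|.
∫[0,2] (2*exp(2*t) - 1) dt = -3 + exp(4).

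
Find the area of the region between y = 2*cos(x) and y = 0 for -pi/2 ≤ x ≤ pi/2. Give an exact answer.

On [-pi/2, pi/2], (2*cos(x)) - (0) = 2*cos(x) is ≥ 0 throughout, so the area is a single integral of |2*cos(x)|.
∫[-pi/2,pi/2] (2*cos(x)) dx = 4.

4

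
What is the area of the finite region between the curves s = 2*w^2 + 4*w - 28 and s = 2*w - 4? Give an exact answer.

Both boundary curves give s as a function of w, so integrate with respect to w. Setting them equal: 2*w^2 + 2*w - 24 = 0, i.e. 2*(w - 3)*(w + 4) = 0, so they meet at w = -4, 3.
For w in [-4, 3], s = 2*w^2 + 4*w - 28 is on the left; area = ∫[-4,3] (-(2*w^2 + 2*w - 24)) dw = 343/3.

343/3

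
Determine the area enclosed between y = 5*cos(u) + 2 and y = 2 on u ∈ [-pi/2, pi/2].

On [-pi/2, pi/2], (5*cos(u) + 2) - (2) = 5*cos(u) is ≥ 0 throughout, so the area is a single integral of |5*cos(u)|.
∫[-pi/2,pi/2] (5*cos(u)) du = 10.

10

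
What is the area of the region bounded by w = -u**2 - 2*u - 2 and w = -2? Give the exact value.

4/3

Set the curves equal: -u**2 - 2*u - 2 = -2, so -u**2 - 2*u = 0, which factors as -u*(u + 2) = 0. The curves meet at u = -2, 0.
On [-2, 0], w = -u**2 - 2*u - 2 is on top; that piece has area ∫[-2,0] (-u**2 - 2*u) du = 4/3.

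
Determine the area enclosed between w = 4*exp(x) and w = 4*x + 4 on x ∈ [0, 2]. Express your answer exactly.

-20 + 4*exp(2)

On [0, 2], (4*exp(x)) - (4*x + 4) = -4*x + 4*exp(x) - 4 is ≥ 0 throughout, so the area is a single integral of |-4*x + 4*exp(x) - 4|.
∫[0,2] (-4*x + 4*exp(x) - 4) dx = -20 + 4*exp(2).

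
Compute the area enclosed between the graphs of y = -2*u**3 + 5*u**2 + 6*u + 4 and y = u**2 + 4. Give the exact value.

Set the curves equal: -2*u**3 + 5*u**2 + 6*u + 4 = u**2 + 4, so -2*u**3 + 4*u**2 + 6*u = 0, which factors as -2*u*(u - 3)*(u + 1) = 0. The curves meet at u = -1, 0, 3.
On [-1, 0], y = u**2 + 4 is on top; that piece has area ∫[-1,0] (-(-2*u**3 + 4*u**2 + 6*u)) du = 7/6.
On [0, 3], y = -2*u**3 + 5*u**2 + 6*u + 4 is on top; that piece has area ∫[0,3] (-2*u**3 + 4*u**2 + 6*u) du = 45/2.
Total enclosed area = 7/6 + 45/2 = 71/3.

71/3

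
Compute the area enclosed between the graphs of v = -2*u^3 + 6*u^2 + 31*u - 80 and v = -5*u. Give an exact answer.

999/2

Set the curves equal: -2*u^3 + 6*u^2 + 31*u - 80 = -5*u, so -2*u^3 + 6*u^2 + 36*u - 80 = 0, which factors as -2*(u - 5)*(u - 2)*(u + 4) = 0. The curves meet at u = -4, 2, 5.
On [-4, 2], v = -5*u is on top; that piece has area ∫[-4,2] (-(-2*u^3 + 6*u^2 + 36*u - 80)) du = 432.
On [2, 5], v = -2*u^3 + 6*u^2 + 31*u - 80 is on top; that piece has area ∫[2,5] (-2*u^3 + 6*u^2 + 36*u - 80) du = 135/2.
Total enclosed area = 432 + 135/2 = 999/2.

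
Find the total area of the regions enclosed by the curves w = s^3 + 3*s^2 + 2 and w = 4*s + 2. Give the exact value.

131/4

Set the curves equal: s^3 + 3*s^2 + 2 = 4*s + 2, so s^3 + 3*s^2 - 4*s = 0, which factors as s*(s - 1)*(s + 4) = 0. The curves meet at s = -4, 0, 1.
On [-4, 0], w = s^3 + 3*s^2 + 2 is on top; that piece has area ∫[-4,0] (s^3 + 3*s^2 - 4*s) ds = 32.
On [0, 1], w = 4*s + 2 is on top; that piece has area ∫[0,1] (-(s^3 + 3*s^2 - 4*s)) ds = 3/4.
Total enclosed area = 32 + 3/4 = 131/4.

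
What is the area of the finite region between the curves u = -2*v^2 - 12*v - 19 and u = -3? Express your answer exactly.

Both boundary curves give u as a function of v, so integrate with respect to v. Setting them equal: -2*v^2 - 12*v - 16 = 0, i.e. -2*(v + 2)*(v + 4) = 0, so they meet at v = -4, -2.
For v in [-4, -2], u = -2*v^2 - 12*v - 19 is on the right; area = ∫[-4,-2] (-2*v^2 - 12*v - 16) dv = 8/3.

8/3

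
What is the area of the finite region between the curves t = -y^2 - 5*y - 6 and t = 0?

1/6

Both boundary curves give t as a function of y, so integrate with respect to y. Setting them equal: -y^2 - 5*y - 6 = 0, i.e. -(y + 2)*(y + 3) = 0, so they meet at y = -3, -2.
For y in [-3, -2], t = -y^2 - 5*y - 6 is on the right; area = ∫[-3,-2] (-y^2 - 5*y - 6) dy = 1/6.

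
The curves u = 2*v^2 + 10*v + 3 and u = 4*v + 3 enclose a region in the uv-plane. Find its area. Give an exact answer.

Both boundary curves give u as a function of v, so integrate with respect to v. Setting them equal: 2*v^2 + 6*v = 0, i.e. 2*v*(v + 3) = 0, so they meet at v = -3, 0.
For v in [-3, 0], u = 2*v^2 + 10*v + 3 is on the left; area = ∫[-3,0] (-(2*v^2 + 6*v)) dv = 9.

9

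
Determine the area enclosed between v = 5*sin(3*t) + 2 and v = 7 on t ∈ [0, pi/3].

-10/3 + 5*pi/3

On [0, pi/3], (5*sin(3*t) + 2) - (7) = 5*sin(3*t) - 5 is ≤ 0 throughout, so the area is a single integral of |5*sin(3*t) - 5|.
∫[0,pi/3] (5*sin(3*t) - 5) dt = 10/3 - 5*pi/3; the area of that piece is -10/3 + 5*pi/3.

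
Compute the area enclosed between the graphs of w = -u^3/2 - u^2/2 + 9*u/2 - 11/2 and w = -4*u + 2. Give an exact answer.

Set the curves equal: -u^3/2 - u^2/2 + 9*u/2 - 11/2 = -4*u + 2, so -u^3/2 - u^2/2 + 17*u/2 - 15/2 = 0, which factors as -(u - 3)*(u - 1)*(u + 5)/2 = 0. The curves meet at u = -5, 1, 3.
On [-5, 1], w = -4*u + 2 is on top; that piece has area ∫[-5,1] (-(-u^3/2 - u^2/2 + 17*u/2 - 15/2)) du = 90.
On [1, 3], w = -u^3/2 - u^2/2 + 9*u/2 - 11/2 is on top; that piece has area ∫[1,3] (-u^3/2 - u^2/2 + 17*u/2 - 15/2) du = 14/3.
Total enclosed area = 90 + 14/3 = 284/3.

284/3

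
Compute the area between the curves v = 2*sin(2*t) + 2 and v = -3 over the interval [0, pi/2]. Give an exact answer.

On [0, pi/2], (2*sin(2*t) + 2) - (-3) = 2*sin(2*t) + 5 is ≥ 0 throughout, so the area is a single integral of |2*sin(2*t) + 5|.
∫[0,pi/2] (2*sin(2*t) + 5) dt = 2 + 5*pi/2.

2 + 5*pi/2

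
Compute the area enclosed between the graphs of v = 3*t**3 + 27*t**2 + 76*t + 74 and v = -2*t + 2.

Set the curves equal: 3*t**3 + 27*t**2 + 76*t + 74 = -2*t + 2, so 3*t**3 + 27*t**2 + 78*t + 72 = 0, which factors as 3*(t + 2)*(t + 3)*(t + 4) = 0. The curves meet at t = -4, -3, -2.
On [-4, -3], v = 3*t**3 + 27*t**2 + 76*t + 74 is on top; that piece has area ∫[-4,-3] (3*t**3 + 27*t**2 + 78*t + 72) dt = 3/4.
On [-3, -2], v = -2*t + 2 is on top; that piece has area ∫[-3,-2] (-(3*t**3 + 27*t**2 + 78*t + 72)) dt = 3/4.
Total enclosed area = 3/4 + 3/4 = 3/2.

3/2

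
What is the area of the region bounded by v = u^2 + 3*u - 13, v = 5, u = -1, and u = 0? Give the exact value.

On [-1, 0], (u^2 + 3*u - 13) - (5) = u^2 + 3*u - 18 is ≤ 0 throughout, so the area is a single integral of |u^2 + 3*u - 18|.
∫[-1,0] (u^2 + 3*u - 18) du = -115/6; the area of that piece is 115/6.

115/6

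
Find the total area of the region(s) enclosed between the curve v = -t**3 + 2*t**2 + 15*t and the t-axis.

863/6

The curve meets the t-axis where -t**3 + 2*t**2 + 15*t = 0, i.e. -t*(t - 5)*(t + 3) = 0, at t = -3, 0, 5.
On [-3, 0] the curve lies below the axis; ∫[-3,0] (-t**3 + 2*t**2 + 15*t) dt = -117/4, giving area 117/4.
On [0, 5] the curve lies above the axis; ∫[0,5] (-t**3 + 2*t**2 + 15*t) dt = 1375/12, giving area 1375/12.
Total area = 117/4 + 1375/12 = 863/6.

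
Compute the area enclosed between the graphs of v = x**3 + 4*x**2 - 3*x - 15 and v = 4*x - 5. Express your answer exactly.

Set the curves equal: x**3 + 4*x**2 - 3*x - 15 = 4*x - 5, so x**3 + 4*x**2 - 7*x - 10 = 0, which factors as (x - 2)*(x + 1)*(x + 5) = 0. The curves meet at x = -5, -1, 2.
On [-5, -1], v = x**3 + 4*x**2 - 3*x - 15 is on top; that piece has area ∫[-5,-1] (x**3 + 4*x**2 - 7*x - 10) dx = 160/3.
On [-1, 2], v = 4*x - 5 is on top; that piece has area ∫[-1,2] (-(x**3 + 4*x**2 - 7*x - 10)) dx = 99/4.
Total enclosed area = 160/3 + 99/4 = 937/12.

937/12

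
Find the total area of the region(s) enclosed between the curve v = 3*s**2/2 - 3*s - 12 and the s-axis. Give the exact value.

The curve meets the s-axis where 3*s**2/2 - 3*s - 12 = 0, i.e. 3*(s - 4)*(s + 2)/2 = 0, at s = -2, 4.
On [-2, 4] the curve lies below the axis; ∫[-2,4] (3*s**2/2 - 3*s - 12) ds = -54, giving area 54.

54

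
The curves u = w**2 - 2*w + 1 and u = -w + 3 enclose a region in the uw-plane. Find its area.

9/2

Both boundary curves give u as a function of w, so integrate with respect to w. Setting them equal: w**2 - w - 2 = 0, i.e. (w - 2)*(w + 1) = 0, so they meet at w = -1, 2.
For w in [-1, 2], u = w**2 - 2*w + 1 is on the left; area = ∫[-1,2] (-(w**2 - w - 2)) dw = 9/2.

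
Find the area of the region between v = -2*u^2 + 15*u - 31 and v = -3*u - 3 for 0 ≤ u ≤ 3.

89/3

The difference (-2*u^2 + 15*u - 31) - (-3*u - 3) = -2*u^2 + 18*u - 28 changes sign at u = 2 inside [0, 3], so split the integral there.
∫[0,2] (-2*u^2 + 18*u - 28) du = -76/3; the area of that piece is 76/3.
∫[2,3] (-2*u^2 + 18*u - 28) du = 13/3.
Total area = 76/3 + 13/3 = 89/3.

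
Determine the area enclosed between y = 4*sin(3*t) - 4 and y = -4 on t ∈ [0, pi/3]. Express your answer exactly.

On [0, pi/3], (4*sin(3*t) - 4) - (-4) = 4*sin(3*t) is ≥ 0 throughout, so the area is a single integral of |4*sin(3*t)|.
∫[0,pi/3] (4*sin(3*t)) dt = 8/3.

8/3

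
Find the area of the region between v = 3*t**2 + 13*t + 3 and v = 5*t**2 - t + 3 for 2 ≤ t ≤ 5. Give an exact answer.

On [2, 5], (3*t**2 + 13*t + 3) - (5*t**2 - t + 3) = -2*t**2 + 14*t is ≥ 0 throughout, so the area is a single integral of |-2*t**2 + 14*t|.
∫[2,5] (-2*t**2 + 14*t) dt = 69.

69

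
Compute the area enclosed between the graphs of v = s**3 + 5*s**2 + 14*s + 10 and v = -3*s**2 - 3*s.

71/6

Set the curves equal: s**3 + 5*s**2 + 14*s + 10 = -3*s**2 - 3*s, so s**3 + 8*s**2 + 17*s + 10 = 0, which factors as (s + 1)*(s + 2)*(s + 5) = 0. The curves meet at s = -5, -2, -1.
On [-5, -2], v = s**3 + 5*s**2 + 14*s + 10 is on top; that piece has area ∫[-5,-2] (s**3 + 8*s**2 + 17*s + 10) ds = 45/4.
On [-2, -1], v = -3*s**2 - 3*s is on top; that piece has area ∫[-2,-1] (-(s**3 + 8*s**2 + 17*s + 10)) ds = 7/12.
Total enclosed area = 45/4 + 7/12 = 71/6.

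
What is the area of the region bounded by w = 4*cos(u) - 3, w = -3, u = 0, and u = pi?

8

The difference (4*cos(u) - 3) - (-3) = 4*cos(u) changes sign at u = pi/2 inside [0, pi], so split the integral there.
∫[0,pi/2] (4*cos(u)) du = 4.
∫[pi/2,pi] (4*cos(u)) du = -4; the area of that piece is 4.
Total area = 4 + 4 = 8.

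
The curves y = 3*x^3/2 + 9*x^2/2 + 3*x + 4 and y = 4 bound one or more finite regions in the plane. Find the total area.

3/4

Set the curves equal: 3*x^3/2 + 9*x^2/2 + 3*x + 4 = 4, so 3*x^3/2 + 9*x^2/2 + 3*x = 0, which factors as 3*x*(x + 1)*(x + 2)/2 = 0. The curves meet at x = -2, -1, 0.
On [-2, -1], y = 3*x^3/2 + 9*x^2/2 + 3*x + 4 is on top; that piece has area ∫[-2,-1] (3*x^3/2 + 9*x^2/2 + 3*x) dx = 3/8.
On [-1, 0], y = 4 is on top; that piece has area ∫[-1,0] (-(3*x^3/2 + 9*x^2/2 + 3*x)) dx = 3/8.
Total enclosed area = 3/8 + 3/8 = 3/4.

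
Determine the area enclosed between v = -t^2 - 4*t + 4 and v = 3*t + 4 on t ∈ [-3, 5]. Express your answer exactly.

The difference (-t^2 - 4*t + 4) - (3*t + 4) = -t^2 - 7*t changes sign at t = 0 inside [-3, 5], so split the integral there.
∫[-3,0] (-t^2 - 7*t) dt = 45/2.
∫[0,5] (-t^2 - 7*t) dt = -775/6; the area of that piece is 775/6.
Total area = 45/2 + 775/6 = 455/3.

455/3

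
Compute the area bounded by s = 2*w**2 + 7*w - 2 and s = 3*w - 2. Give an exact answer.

Both boundary curves give s as a function of w, so integrate with respect to w. Setting them equal: 2*w**2 + 4*w = 0, i.e. 2*w*(w + 2) = 0, so they meet at w = -2, 0.
For w in [-2, 0], s = 2*w**2 + 7*w - 2 is on the left; area = ∫[-2,0] (-(2*w**2 + 4*w)) dw = 8/3.

8/3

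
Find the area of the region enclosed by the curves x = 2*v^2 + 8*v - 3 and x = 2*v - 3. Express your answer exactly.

9

Both boundary curves give x as a function of v, so integrate with respect to v. Setting them equal: 2*v^2 + 6*v = 0, i.e. 2*v*(v + 3) = 0, so they meet at v = -3, 0.
For v in [-3, 0], x = 2*v^2 + 8*v - 3 is on the left; area = ∫[-3,0] (-(2*v^2 + 6*v)) dv = 9.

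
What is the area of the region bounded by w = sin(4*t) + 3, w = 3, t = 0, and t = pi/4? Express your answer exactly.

On [0, pi/4], (sin(4*t) + 3) - (3) = sin(4*t) is ≥ 0 throughout, so the area is a single integral of |sin(4*t)|.
∫[0,pi/4] (sin(4*t)) dt = 1/2.

1/2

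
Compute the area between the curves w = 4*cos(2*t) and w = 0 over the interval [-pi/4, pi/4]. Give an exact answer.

On [-pi/4, pi/4], (4*cos(2*t)) - (0) = 4*cos(2*t) is ≥ 0 throughout, so the area is a single integral of |4*cos(2*t)|.
∫[-pi/4,pi/4] (4*cos(2*t)) dt = 4.

4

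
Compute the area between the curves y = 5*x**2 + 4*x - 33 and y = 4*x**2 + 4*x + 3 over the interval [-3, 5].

On [-3, 5], (5*x**2 + 4*x - 33) - (4*x**2 + 4*x + 3) = x**2 - 36 is ≤ 0 throughout, so the area is a single integral of |x**2 - 36|.
∫[-3,5] (x**2 - 36) dx = -712/3; the area of that piece is 712/3.

712/3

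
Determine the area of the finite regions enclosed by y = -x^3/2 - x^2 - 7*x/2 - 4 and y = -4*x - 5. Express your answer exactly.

Set the curves equal: -x^3/2 - x^2 - 7*x/2 - 4 = -4*x - 5, so -x^3/2 - x^2 + x/2 + 1 = 0, which factors as -(x - 1)*(x + 1)*(x + 2)/2 = 0. The curves meet at x = -2, -1, 1.
On [-2, -1], y = -4*x - 5 is on top; that piece has area ∫[-2,-1] (-(-x^3/2 - x^2 + x/2 + 1)) dx = 5/24.
On [-1, 1], y = -x^3/2 - x^2 - 7*x/2 - 4 is on top; that piece has area ∫[-1,1] (-x^3/2 - x^2 + x/2 + 1) dx = 4/3.
Total enclosed area = 5/24 + 4/3 = 37/24.

37/24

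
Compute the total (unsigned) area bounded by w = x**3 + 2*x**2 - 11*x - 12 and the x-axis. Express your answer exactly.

937/12

The curve meets the x-axis where x**3 + 2*x**2 - 11*x - 12 = 0, i.e. (x - 3)*(x + 1)*(x + 4) = 0, at x = -4, -1, 3.
On [-4, -1] the curve lies above the axis; ∫[-4,-1] (x**3 + 2*x**2 - 11*x - 12) dx = 99/4, giving area 99/4.
On [-1, 3] the curve lies below the axis; ∫[-1,3] (x**3 + 2*x**2 - 11*x - 12) dx = -160/3, giving area 160/3.
Total area = 99/4 + 160/3 = 937/12.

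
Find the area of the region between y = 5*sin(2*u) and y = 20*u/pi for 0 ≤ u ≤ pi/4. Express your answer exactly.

On [0, pi/4], (5*sin(2*u)) - (20*u/pi) = -20*u/pi + 5*sin(2*u) is ≥ 0 throughout, so the area is a single integral of |-20*u/pi + 5*sin(2*u)|.
∫[0,pi/4] (-20*u/pi + 5*sin(2*u)) du = 5/2 - 5*pi/8.

5/2 - 5*pi/8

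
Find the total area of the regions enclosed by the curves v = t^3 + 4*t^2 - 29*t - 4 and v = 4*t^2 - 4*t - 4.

625/2

Set the curves equal: t^3 + 4*t^2 - 29*t - 4 = 4*t^2 - 4*t - 4, so t^3 - 25*t = 0, which factors as t*(t - 5)*(t + 5) = 0. The curves meet at t = -5, 0, 5.
On [-5, 0], v = t^3 + 4*t^2 - 29*t - 4 is on top; that piece has area ∫[-5,0] (t^3 - 25*t) dt = 625/4.
On [0, 5], v = 4*t^2 - 4*t - 4 is on top; that piece has area ∫[0,5] (-(t^3 - 25*t)) dt = 625/4.
Total enclosed area = 625/4 + 625/4 = 625/2.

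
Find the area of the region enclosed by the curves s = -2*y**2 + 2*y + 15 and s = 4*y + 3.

125/3

Both boundary curves give s as a function of y, so integrate with respect to y. Setting them equal: -2*y**2 - 2*y + 12 = 0, i.e. -2*(y - 2)*(y + 3) = 0, so they meet at y = -3, 2.
For y in [-3, 2], s = -2*y**2 + 2*y + 15 is on the right; area = ∫[-3,2] (-2*y**2 - 2*y + 12) dy = 125/3.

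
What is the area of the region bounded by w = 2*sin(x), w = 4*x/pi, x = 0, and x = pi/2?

On [0, pi/2], (2*sin(x)) - (4*x/pi) = -4*x/pi + 2*sin(x) is ≥ 0 throughout, so the area is a single integral of |-4*x/pi + 2*sin(x)|.
∫[0,pi/2] (-4*x/pi + 2*sin(x)) dx = 2 - pi/2.

2 - pi/2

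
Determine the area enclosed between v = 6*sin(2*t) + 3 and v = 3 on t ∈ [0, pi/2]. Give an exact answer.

On [0, pi/2], (6*sin(2*t) + 3) - (3) = 6*sin(2*t) is ≥ 0 throughout, so the area is a single integral of |6*sin(2*t)|.
∫[0,pi/2] (6*sin(2*t)) dt = 6.

6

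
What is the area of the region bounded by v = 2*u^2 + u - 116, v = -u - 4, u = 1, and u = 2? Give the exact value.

313/3

On [1, 2], (2*u^2 + u - 116) - (-u - 4) = 2*u^2 + 2*u - 112 is ≤ 0 throughout, so the area is a single integral of |2*u^2 + 2*u - 112|.
∫[1,2] (2*u^2 + 2*u - 112) du = -313/3; the area of that piece is 313/3.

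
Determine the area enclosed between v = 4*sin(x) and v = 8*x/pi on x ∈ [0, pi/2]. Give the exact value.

4 - pi

On [0, pi/2], (4*sin(x)) - (8*x/pi) = -8*x/pi + 4*sin(x) is ≥ 0 throughout, so the area is a single integral of |-8*x/pi + 4*sin(x)|.
∫[0,pi/2] (-8*x/pi + 4*sin(x)) dx = 4 - pi.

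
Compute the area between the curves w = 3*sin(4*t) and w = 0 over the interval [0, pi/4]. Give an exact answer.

3/2

On [0, pi/4], (3*sin(4*t)) - (0) = 3*sin(4*t) is ≥ 0 throughout, so the area is a single integral of |3*sin(4*t)|.
∫[0,pi/4] (3*sin(4*t)) dt = 3/2.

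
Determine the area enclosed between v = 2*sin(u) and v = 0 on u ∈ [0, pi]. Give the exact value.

4

On [0, pi], (2*sin(u)) - (0) = 2*sin(u) is ≥ 0 throughout, so the area is a single integral of |2*sin(u)|.
∫[0,pi] (2*sin(u)) du = 4.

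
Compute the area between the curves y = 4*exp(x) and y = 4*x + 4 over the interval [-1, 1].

-8 - 4*exp(-1) + 4*exp(1)

On [-1, 1], (4*exp(x)) - (4*x + 4) = -4*x + 4*exp(x) - 4 is ≥ 0 throughout, so the area is a single integral of |-4*x + 4*exp(x) - 4|.
∫[-1,1] (-4*x + 4*exp(x) - 4) dx = -8 - 4*exp(-1) + 4*exp(1).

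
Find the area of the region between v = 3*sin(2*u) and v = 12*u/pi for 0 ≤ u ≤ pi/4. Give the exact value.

3/2 - 3*pi/8

On [0, pi/4], (3*sin(2*u)) - (12*u/pi) = -12*u/pi + 3*sin(2*u) is ≥ 0 throughout, so the area is a single integral of |-12*u/pi + 3*sin(2*u)|.
∫[0,pi/4] (-12*u/pi + 3*sin(2*u)) du = 3/2 - 3*pi/8.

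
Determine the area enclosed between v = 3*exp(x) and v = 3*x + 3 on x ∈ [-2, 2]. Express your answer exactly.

On [-2, 2], (3*exp(x)) - (3*x + 3) = -3*x + 3*exp(x) - 3 is ≥ 0 throughout, so the area is a single integral of |-3*x + 3*exp(x) - 3|.
∫[-2,2] (-3*x + 3*exp(x) - 3) dx = -12 - 3*exp(-2) + 3*exp(2).

-12 - 3*exp(-2) + 3*exp(2)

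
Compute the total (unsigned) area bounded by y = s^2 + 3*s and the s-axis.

9/2

The curve meets the s-axis where s^2 + 3*s = 0, i.e. s*(s + 3) = 0, at s = -3, 0.
On [-3, 0] the curve lies below the axis; ∫[-3,0] (s^2 + 3*s) ds = -9/2, giving area 9/2.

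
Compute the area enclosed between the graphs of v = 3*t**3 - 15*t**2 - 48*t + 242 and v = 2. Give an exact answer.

5137/4

Set the curves equal: 3*t**3 - 15*t**2 - 48*t + 242 = 2, so 3*t**3 - 15*t**2 - 48*t + 240 = 0, which factors as 3*(t - 5)*(t - 4)*(t + 4) = 0. The curves meet at t = -4, 4, 5.
On [-4, 4], v = 3*t**3 - 15*t**2 - 48*t + 242 is on top; that piece has area ∫[-4,4] (3*t**3 - 15*t**2 - 48*t + 240) dt = 1280.
On [4, 5], v = 2 is on top; that piece has area ∫[4,5] (-(3*t**3 - 15*t**2 - 48*t + 240)) dt = 17/4.
Total enclosed area = 1280 + 17/4 = 5137/4.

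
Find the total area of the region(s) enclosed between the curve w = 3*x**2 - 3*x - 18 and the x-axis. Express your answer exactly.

125/2

The curve meets the x-axis where 3*x**2 - 3*x - 18 = 0, i.e. 3*(x - 3)*(x + 2) = 0, at x = -2, 3.
On [-2, 3] the curve lies below the axis; ∫[-2,3] (3*x**2 - 3*x - 18) dx = -125/2, giving area 125/2.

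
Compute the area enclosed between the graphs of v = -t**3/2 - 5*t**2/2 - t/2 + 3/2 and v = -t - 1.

Set the curves equal: -t**3/2 - 5*t**2/2 - t/2 + 3/2 = -t - 1, so -t**3/2 - 5*t**2/2 + t/2 + 5/2 = 0, which factors as -(t - 1)*(t + 1)*(t + 5)/2 = 0. The curves meet at t = -5, -1, 1.
On [-5, -1], v = -t - 1 is on top; that piece has area ∫[-5,-1] (-(-t**3/2 - 5*t**2/2 + t/2 + 5/2)) dt = 64/3.
On [-1, 1], v = -t**3/2 - 5*t**2/2 - t/2 + 3/2 is on top; that piece has area ∫[-1,1] (-t**3/2 - 5*t**2/2 + t/2 + 5/2) dt = 10/3.
Total enclosed area = 64/3 + 10/3 = 74/3.

74/3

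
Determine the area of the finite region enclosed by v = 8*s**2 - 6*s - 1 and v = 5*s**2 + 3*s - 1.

Set the curves equal: 8*s**2 - 6*s - 1 = 5*s**2 + 3*s - 1, so 3*s**2 - 9*s = 0, which factors as 3*s*(s - 3) = 0. The curves meet at s = 0, 3.
On [0, 3], v = 5*s**2 + 3*s - 1 is on top; that piece has area ∫[0,3] (-(3*s**2 - 9*s)) ds = 27/2.

27/2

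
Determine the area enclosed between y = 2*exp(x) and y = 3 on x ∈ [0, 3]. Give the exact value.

-13 - 6*log(2) + 6*log(3) + 2*exp(3)

The difference (2*exp(x)) - (3) = 2*exp(x) - 3 changes sign at x = log(3/2) inside [0, 3], so split the integral there.
∫[0,log(3/2)] (2*exp(x) - 3) dx = log(8/27) + 1; the area of that piece is -1 + log(27/8).
∫[log(3/2),3] (2*exp(x) - 3) dx = -12 - 3*log(2) + 3*log(3) + 2*exp(3).
Total area = (-1 + log(27/8)) + (-12 - 3*log(2) + 3*log(3) + 2*exp(3)) = -13 - 6*log(2) + 6*log(3) + 2*exp(3).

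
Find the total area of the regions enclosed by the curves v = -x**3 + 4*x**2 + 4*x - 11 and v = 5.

Set the curves equal: -x**3 + 4*x**2 + 4*x - 11 = 5, so -x**3 + 4*x**2 + 4*x - 16 = 0, which factors as -(x - 4)*(x - 2)*(x + 2) = 0. The curves meet at x = -2, 2, 4.
On [-2, 2], v = 5 is on top; that piece has area ∫[-2,2] (-(-x**3 + 4*x**2 + 4*x - 16)) dx = 128/3.
On [2, 4], v = -x**3 + 4*x**2 + 4*x - 11 is on top; that piece has area ∫[2,4] (-x**3 + 4*x**2 + 4*x - 16) dx = 20/3.
Total enclosed area = 128/3 + 20/3 = 148/3.

148/3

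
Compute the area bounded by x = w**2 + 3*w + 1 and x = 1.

9/2

Both boundary curves give x as a function of w, so integrate with respect to w. Setting them equal: w**2 + 3*w = 0, i.e. w*(w + 3) = 0, so they meet at w = -3, 0.
For w in [-3, 0], x = w**2 + 3*w + 1 is on the left; area = ∫[-3,0] (-(w**2 + 3*w)) dw = 9/2.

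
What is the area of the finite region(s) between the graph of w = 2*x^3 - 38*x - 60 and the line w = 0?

The curve meets the x-axis where 2*x^3 - 38*x - 60 = 0, i.e. 2*(x - 5)*(x + 2)*(x + 3) = 0, at x = -3, -2, 5.
On [-3, -2] the curve lies above the axis; ∫[-3,-2] (2*x^3 - 38*x - 60) dx = 5/2, giving area 5/2.
On [-2, 5] the curve lies below the axis; ∫[-2,5] (2*x^3 - 38*x - 60) dx = -1029/2, giving area 1029/2.
Total area = 5/2 + 1029/2 = 517.

517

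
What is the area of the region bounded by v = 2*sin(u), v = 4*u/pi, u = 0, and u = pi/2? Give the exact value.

On [0, pi/2], (2*sin(u)) - (4*u/pi) = -4*u/pi + 2*sin(u) is ≥ 0 throughout, so the area is a single integral of |-4*u/pi + 2*sin(u)|.
∫[0,pi/2] (-4*u/pi + 2*sin(u)) du = 2 - pi/2.

2 - pi/2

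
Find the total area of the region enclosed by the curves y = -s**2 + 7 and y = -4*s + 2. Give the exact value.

Set the curves equal: -s**2 + 7 = -4*s + 2, so -s**2 + 4*s + 5 = 0, which factors as -(s - 5)*(s + 1) = 0. The curves meet at s = -1, 5.
On [-1, 5], y = -s**2 + 7 is on top; that piece has area ∫[-1,5] (-s**2 + 4*s + 5) ds = 36.

36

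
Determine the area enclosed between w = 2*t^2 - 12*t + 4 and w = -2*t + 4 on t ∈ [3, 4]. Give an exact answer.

31/3

On [3, 4], (2*t^2 - 12*t + 4) - (-2*t + 4) = 2*t^2 - 10*t is ≤ 0 throughout, so the area is a single integral of |2*t^2 - 10*t|.
∫[3,4] (2*t^2 - 10*t) dt = -31/3; the area of that piece is 31/3.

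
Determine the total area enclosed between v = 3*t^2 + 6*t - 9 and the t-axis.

32

The curve meets the t-axis where 3*t^2 + 6*t - 9 = 0, i.e. 3*(t - 1)*(t + 3) = 0, at t = -3, 1.
On [-3, 1] the curve lies below the axis; ∫[-3,1] (3*t^2 + 6*t - 9) dt = -32, giving area 32.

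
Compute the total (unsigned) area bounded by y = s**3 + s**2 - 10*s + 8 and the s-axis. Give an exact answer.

The curve meets the s-axis where s**3 + s**2 - 10*s + 8 = 0, i.e. (s - 2)*(s - 1)*(s + 4) = 0, at s = -4, 1, 2.
On [-4, 1] the curve lies above the axis; ∫[-4,1] (s**3 + s**2 - 10*s + 8) ds = 875/12, giving area 875/12.
On [1, 2] the curve lies below the axis; ∫[1,2] (s**3 + s**2 - 10*s + 8) ds = -11/12, giving area 11/12.
Total area = 875/12 + 11/12 = 443/6.

443/6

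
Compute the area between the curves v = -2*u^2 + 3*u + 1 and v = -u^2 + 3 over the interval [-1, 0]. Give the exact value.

23/6

On [-1, 0], (-2*u^2 + 3*u + 1) - (-u^2 + 3) = -u^2 + 3*u - 2 is ≤ 0 throughout, so the area is a single integral of |-u^2 + 3*u - 2|.
∫[-1,0] (-u^2 + 3*u - 2) du = -23/6; the area of that piece is 23/6.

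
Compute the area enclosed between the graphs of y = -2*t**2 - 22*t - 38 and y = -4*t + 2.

Set the curves equal: -2*t**2 - 22*t - 38 = -4*t + 2, so -2*t**2 - 18*t - 40 = 0, which factors as -2*(t + 4)*(t + 5) = 0. The curves meet at t = -5, -4.
On [-5, -4], y = -2*t**2 - 22*t - 38 is on top; that piece has area ∫[-5,-4] (-2*t**2 - 18*t - 40) dt = 1/3.

1/3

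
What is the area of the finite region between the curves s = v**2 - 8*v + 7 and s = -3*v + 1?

1/6

Both boundary curves give s as a function of v, so integrate with respect to v. Setting them equal: v**2 - 5*v + 6 = 0, i.e. (v - 3)*(v - 2) = 0, so they meet at v = 2, 3.
For v in [2, 3], s = v**2 - 8*v + 7 is on the left; area = ∫[2,3] (-(v**2 - 5*v + 6)) dv = 1/6.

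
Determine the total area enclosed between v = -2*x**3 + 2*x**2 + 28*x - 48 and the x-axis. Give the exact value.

The curve meets the x-axis where -2*x**3 + 2*x**2 + 28*x - 48 = 0, i.e. -2*(x - 3)*(x - 2)*(x + 4) = 0, at x = -4, 2, 3.
On [-4, 2] the curve lies below the axis; ∫[-4,2] (-2*x**3 + 2*x**2 + 28*x - 48) dx = -288, giving area 288.
On [2, 3] the curve lies above the axis; ∫[2,3] (-2*x**3 + 2*x**2 + 28*x - 48) dx = 13/6, giving area 13/6.
Total area = 288 + 13/6 = 1741/6.

1741/6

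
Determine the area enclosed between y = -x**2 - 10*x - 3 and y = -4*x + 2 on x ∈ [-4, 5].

153

The difference (-x**2 - 10*x - 3) - (-4*x + 2) = -x**2 - 6*x - 5 changes sign at x = -1 inside [-4, 5], so split the integral there.
∫[-4,-1] (-x**2 - 6*x - 5) dx = 9.
∫[-1,5] (-x**2 - 6*x - 5) dx = -144; the area of that piece is 144.
Total area = 9 + 144 = 153.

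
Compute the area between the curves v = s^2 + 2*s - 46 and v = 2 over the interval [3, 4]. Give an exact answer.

On [3, 4], (s^2 + 2*s - 46) - (2) = s^2 + 2*s - 48 is ≤ 0 throughout, so the area is a single integral of |s^2 + 2*s - 48|.
∫[3,4] (s^2 + 2*s - 48) ds = -86/3; the area of that piece is 86/3.

86/3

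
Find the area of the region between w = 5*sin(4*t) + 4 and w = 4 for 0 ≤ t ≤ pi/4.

On [0, pi/4], (5*sin(4*t) + 4) - (4) = 5*sin(4*t) is ≥ 0 throughout, so the area is a single integral of |5*sin(4*t)|.
∫[0,pi/4] (5*sin(4*t)) dt = 5/2.

5/2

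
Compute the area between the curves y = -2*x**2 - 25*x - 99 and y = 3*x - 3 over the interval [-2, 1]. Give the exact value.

252

On [-2, 1], (-2*x**2 - 25*x - 99) - (3*x - 3) = -2*x**2 - 28*x - 96 is ≤ 0 throughout, so the area is a single integral of |-2*x**2 - 28*x - 96|.
∫[-2,1] (-2*x**2 - 28*x - 96) dx = -252; the area of that piece is 252.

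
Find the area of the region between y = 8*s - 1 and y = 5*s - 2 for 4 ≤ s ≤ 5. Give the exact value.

29/2

On [4, 5], (8*s - 1) - (5*s - 2) = 3*s + 1 is ≥ 0 throughout, so the area is a single integral of |3*s + 1|.
∫[4,5] (3*s + 1) ds = 29/2.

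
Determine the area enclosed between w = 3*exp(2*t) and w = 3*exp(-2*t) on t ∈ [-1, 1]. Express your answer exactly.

The difference (3*exp(2*t)) - (3*exp(-2*t)) = 3*exp(2*t) - 3*exp(-2*t) changes sign at t = 0 inside [-1, 1], so split the integral there.
∫[-1,0] (3*exp(2*t) - 3*exp(-2*t)) dt = -3*exp(2)/2 - 3*exp(-2)/2 + 3; the area of that piece is -3 + 3*exp(-2)/2 + 3*exp(2)/2.
∫[0,1] (3*exp(2*t) - 3*exp(-2*t)) dt = -3 + 3*exp(-2)/2 + 3*exp(2)/2.
Total area = (-3 + 3*exp(-2)/2 + 3*exp(2)/2) + (-3 + 3*exp(-2)/2 + 3*exp(2)/2) = -6 + 3*exp(-2) + 3*exp(2).

-6 + 3*exp(-2) + 3*exp(2)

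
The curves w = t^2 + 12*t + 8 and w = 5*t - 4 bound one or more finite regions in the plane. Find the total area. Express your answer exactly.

Set the curves equal: t^2 + 12*t + 8 = 5*t - 4, so t^2 + 7*t + 12 = 0, which factors as (t + 3)*(t + 4) = 0. The curves meet at t = -4, -3.
On [-4, -3], w = 5*t - 4 is on top; that piece has area ∫[-4,-3] (-(t^2 + 7*t + 12)) dt = 1/6.

1/6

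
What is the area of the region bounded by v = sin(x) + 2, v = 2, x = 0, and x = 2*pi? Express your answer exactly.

The difference (sin(x) + 2) - (2) = sin(x) changes sign at x = pi inside [0, 2*pi], so split the integral there.
∫[0,pi] (sin(x)) dx = 2.
∫[pi,2*pi] (sin(x)) dx = -2; the area of that piece is 2.
Total area = 2 + 2 = 4.

4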